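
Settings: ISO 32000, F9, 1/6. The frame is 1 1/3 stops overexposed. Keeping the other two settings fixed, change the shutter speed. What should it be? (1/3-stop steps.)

1/15s

Overexposed by 1 1/3 stops → need 1 1/3 stops darker.
Shutter speed: 1/6 → 1/8 → 1/10 → 1/13 → 1/15.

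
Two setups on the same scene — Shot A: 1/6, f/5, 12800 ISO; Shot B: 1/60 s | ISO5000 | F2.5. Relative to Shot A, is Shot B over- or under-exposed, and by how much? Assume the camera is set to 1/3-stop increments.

Aperture: f/5 → f/4.5 → f/4 → f/3.5 → f/3.2 → f/2.8 → f/2.5 — 2 stops wider (brighter).
Shutter speed: 1/6 → 1/8 → 1/10 → 1/13 → 1/15 → 1/20 → 1/25 → 1/30 → 1/40 → 1/50 → 1/60 — 3 1/3 stops faster (darker).
ISO: 12800 → 10000 → 8000 → 6400 → 5000 — 1 1/3 stops lower (darker).
Net: +2 −3 1/3 −1 1/3 = −2 2/3 stops.

2 2/3 stops darker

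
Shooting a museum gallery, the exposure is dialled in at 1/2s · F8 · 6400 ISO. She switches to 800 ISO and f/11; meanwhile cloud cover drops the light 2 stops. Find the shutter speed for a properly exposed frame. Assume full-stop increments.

30 s

Scene light: 2 stops darker.
ISO: 6400 → 3200 → 1600 → 800 — 3 stops lower (darker).
Aperture: f/8 → f/11 — 1 stop narrower (darker).
Net so far: 6 stops darker. Shutter speed: 1/2 → 1 → 2 → 4 → 8 → 15 → 30.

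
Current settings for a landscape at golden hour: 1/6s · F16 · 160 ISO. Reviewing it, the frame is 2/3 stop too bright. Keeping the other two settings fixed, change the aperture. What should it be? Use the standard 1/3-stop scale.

f/20

Overexposed by 2/3 stop → need 2/3 stop darker.
Aperture: f/16 → f/18 → f/20.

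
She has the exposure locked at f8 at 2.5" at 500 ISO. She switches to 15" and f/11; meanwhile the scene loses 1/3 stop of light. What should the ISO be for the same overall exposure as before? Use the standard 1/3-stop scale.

Scene light: 1/3 stop darker.
Shutter speed: 2.5 → 3.2 → 4 → 5 → 6 → 8 → 10 → 13 → 15 — 2 2/3 stops slower (brighter).
Aperture: f/8 → f/9 → f/10 → f/11 — 1 stop smaller aperture (darker).
Net so far: 1 1/3 stops brighter. ISO: 500 → 400 → 320 → 250 → 200.

ISO 200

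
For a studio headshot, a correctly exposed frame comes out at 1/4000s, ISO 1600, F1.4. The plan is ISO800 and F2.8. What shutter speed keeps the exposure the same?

1/500s

ISO: 1600 → 800 — 1 stop dropped (darker).
Aperture: f/1.4 → f/2 → f/2.8 — 2 stops stopped down (darker).
Net change so far: 3 stops darker. Offset with the shutter speed: 1/4000 → 1/2000 → 1/1000 → 1/500.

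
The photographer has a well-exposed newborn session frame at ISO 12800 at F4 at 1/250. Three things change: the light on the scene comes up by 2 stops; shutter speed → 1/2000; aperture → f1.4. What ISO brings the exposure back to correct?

Scene light: 2 stops brighter.
Shutter speed: 1/250 → 1/500 → 1/1000 → 1/2000 — 3 stops faster (darker).
Aperture: f/4 → f/2.8 → f/2 → f/1.4 — 3 stops wider (brighter).
Net so far: 2 stops brighter. ISO: 12800 → 6400 → 3200.

ISO 3200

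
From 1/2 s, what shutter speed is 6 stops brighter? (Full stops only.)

Shutter speed: 1/2 → 1 → 2 → 4 → 8 → 15 → 30 — 6 stops longer (brighter).

30 s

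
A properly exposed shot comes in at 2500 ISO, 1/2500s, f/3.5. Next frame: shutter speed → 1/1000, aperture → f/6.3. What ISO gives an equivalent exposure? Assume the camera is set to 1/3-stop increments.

ISO 3200

Shutter speed: 1/2500 → 1/2000 → 1/1600 → 1/1250 → 1/1000 — 1 1/3 stops longer (brighter).
Aperture: f/3.5 → f/4 → f/4.5 → f/5 → f/5.6 → f/6.3 — 1 2/3 stops stopped down (darker).
Net change so far: 1/3 stop darker. Offset with the ISO: 2500 → 3200.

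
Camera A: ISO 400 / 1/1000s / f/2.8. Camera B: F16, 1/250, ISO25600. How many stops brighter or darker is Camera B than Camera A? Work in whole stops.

Aperture: f/2.8 → f/4 → f/5.6 → f/8 → f/11 → f/16 — 5 stops narrower (darker).
Shutter speed: 1/1000 → 1/500 → 1/250 — 2 stops slower (brighter).
ISO: 400 → 800 → 1600 → 3200 → 6400 → 12800 → 25600 — 6 stops raised (brighter).
Net: −5 +2 +6 = +3 stops.

3 stops brighter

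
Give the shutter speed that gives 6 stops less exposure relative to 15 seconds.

1/4s

Shutter speed: 15 → 8 → 4 → 2 → 1 → 1/2 → 1/4 — 6 stops shorter (darker).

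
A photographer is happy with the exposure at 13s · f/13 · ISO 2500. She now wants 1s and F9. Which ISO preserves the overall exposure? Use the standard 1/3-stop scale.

Shutter speed: 13 → 10 → 8 → 6 → 5 → 4 → 3.2 → 2.5 → 2 → 1.6 → 1.3 → 1 — 3 2/3 stops faster (darker).
Aperture: f/13 → f/11 → f/10 → f/9 — 1 stop wider (brighter).
Net change so far: 2 2/3 stops darker. Offset with the ISO: 2500 → 3200 → 4000 → 5000 → 6400 → 8000 → 10000 → 12800 → 16000.

ISO 16000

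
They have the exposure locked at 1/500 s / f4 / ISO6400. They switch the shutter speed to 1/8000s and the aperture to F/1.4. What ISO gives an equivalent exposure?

ISO 12800

Shutter speed: 1/500 → 1/1000 → 1/2000 → 1/4000 → 1/8000 — 4 stops faster (darker).
Aperture: f/4 → f/2.8 → f/2 → f/1.4 — 3 stops opened up (brighter).
Net change so far: 1 stop darker. Offset with the ISO: 6400 → 12800.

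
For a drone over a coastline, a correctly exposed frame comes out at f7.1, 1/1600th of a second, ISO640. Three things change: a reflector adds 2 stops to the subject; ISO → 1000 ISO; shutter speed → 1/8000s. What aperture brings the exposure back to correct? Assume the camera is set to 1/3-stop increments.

Scene light: 2 stops brighter.
ISO: 640 → 800 → 1000 — 2/3 stop raised (brighter).
Shutter speed: 1/1600 → 1/2000 → 1/2500 → 1/3200 → 1/4000 → 1/5000 → 1/6400 → 1/8000 — 2 1/3 stops faster (darker).
Net so far: 1/3 stop brighter. Aperture: f/7.1 → f/8.

f/8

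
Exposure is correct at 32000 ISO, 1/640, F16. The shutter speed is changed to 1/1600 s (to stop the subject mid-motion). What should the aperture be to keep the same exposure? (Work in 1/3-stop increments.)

f/10

Shutter speed: 1/640 → 1/800 → 1/1000 → 1/1250 → 1/1600 — 1 1/3 stops shorter (darker).
Need 1 1/3 stops brighter from the aperture: f/16 → f/14 → f/13 → f/11 → f/10.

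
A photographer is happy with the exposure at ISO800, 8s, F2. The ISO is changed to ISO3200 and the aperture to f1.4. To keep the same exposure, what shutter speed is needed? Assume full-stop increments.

1 s

ISO: 800 → 1600 → 3200 — 2 stops raised (brighter).
Aperture: f/2 → f/1.4 — 1 stop larger aperture (brighter).
Net change so far: 3 stops brighter. Offset with the shutter speed: 8 → 4 → 2 → 1.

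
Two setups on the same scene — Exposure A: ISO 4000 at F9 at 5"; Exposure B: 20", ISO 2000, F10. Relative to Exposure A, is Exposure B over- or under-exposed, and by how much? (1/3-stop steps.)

Aperture: f/9 → f/10 — 1/3 stop stopped down (darker).
Shutter speed: 5 → 6 → 8 → 10 → 13 → 15 → 20 — 2 stops slower (brighter).
ISO: 4000 → 3200 → 2500 → 2000 — 1 stop lower (darker).
Net: −1/3 +2 −1 = +2/3 stops.

2/3 stop brighter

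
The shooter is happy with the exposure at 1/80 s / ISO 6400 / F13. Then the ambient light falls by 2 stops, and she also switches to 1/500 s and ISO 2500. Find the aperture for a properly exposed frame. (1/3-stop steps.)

Scene light: 2 stops darker.
Shutter speed: 1/80 → 1/100 → 1/125 → 1/160 → 1/200 → 1/250 → 1/320 → 1/400 → 1/500 — 2 2/3 stops shorter (darker).
ISO: 6400 → 5000 → 4000 → 3200 → 2500 — 1 1/3 stops lower (darker).
Net so far: 6 stops darker. Aperture: f/13 → f/11 → f/10 → f/9 → f/8 → f/7.1 → f/6.3 → f/5.6 → f/5 → f/4.5 → f/4 → f/3.5 → f/3.2 → f/2.8 → f/2.5 → f/2.2 → f/2 → f/1.8 → f/1.6.

f/1.6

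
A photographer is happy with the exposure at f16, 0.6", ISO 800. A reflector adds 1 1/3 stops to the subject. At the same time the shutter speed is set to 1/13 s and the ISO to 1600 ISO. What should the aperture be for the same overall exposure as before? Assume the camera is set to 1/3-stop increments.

f/13

Scene light: 1 1/3 stops brighter.
Shutter speed: 0.6 → 0.5 → 0.4 → 0.3 → 1/4 → 1/5 → 1/6 → 1/8 → 1/10 → 1/13 — 3 stops shorter (darker).
ISO: 800 → 1000 → 1250 → 1600 — 1 stop raised (brighter).
Net so far: 2/3 stop darker. Aperture: f/16 → f/14 → f/13.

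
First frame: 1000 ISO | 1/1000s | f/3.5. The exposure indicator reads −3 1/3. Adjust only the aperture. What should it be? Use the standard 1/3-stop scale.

Underexposed by 3 1/3 stops → need 3 1/3 stops brighter.
Aperture: f/3.5 → f/3.2 → f/2.8 → f/2.5 → f/2.2 → f/2 → f/1.8 → f/1.6 → f/1.4 → f/1.2 → f/1.1.

f/1.1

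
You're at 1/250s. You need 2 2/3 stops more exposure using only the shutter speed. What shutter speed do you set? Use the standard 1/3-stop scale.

Shutter speed: 1/250 → 1/200 → 1/160 → 1/125 → 1/100 → 1/80 → 1/60 → 1/50 → 1/40 — 2 2/3 stops slower (brighter).

1/40s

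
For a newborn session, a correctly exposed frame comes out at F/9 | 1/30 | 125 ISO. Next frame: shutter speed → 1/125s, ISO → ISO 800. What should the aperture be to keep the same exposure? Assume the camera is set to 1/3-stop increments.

f/11

Shutter speed: 1/30 → 1/40 → 1/50 → 1/60 → 1/80 → 1/100 → 1/125 — 2 stops faster (darker).
ISO: 125 → 160 → 200 → 250 → 320 → 400 → 500 → 640 → 800 — 2 2/3 stops higher (brighter).
Net change so far: 2/3 stop brighter. Offset with the aperture: f/9 → f/10 → f/11.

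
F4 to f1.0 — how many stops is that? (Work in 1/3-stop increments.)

f/4 → f/3.5 → f/3.2 → f/2.8 → f/2.5 → f/2.2 → f/2 → f/1.8 → f/1.6 → f/1.4 → f/1.2 → f/1.1 → f/1.0 — count the steps: 12 third-stops = 4 stops.

4 stops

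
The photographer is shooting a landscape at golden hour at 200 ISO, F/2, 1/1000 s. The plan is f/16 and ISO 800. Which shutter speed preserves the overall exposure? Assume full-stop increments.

Aperture: f/2 → f/2.8 → f/4 → f/5.6 → f/8 → f/11 → f/16 — 6 stops smaller aperture (darker).
ISO: 200 → 400 → 800 — 2 stops higher (brighter).
Net change so far: 4 stops darker. Offset with the shutter speed: 1/1000 → 1/500 → 1/250 → 1/125 → 1/60.

1/60s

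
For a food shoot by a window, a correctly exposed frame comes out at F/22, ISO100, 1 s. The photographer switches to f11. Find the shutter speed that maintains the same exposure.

1/4s

Aperture: f/22 → f/16 → f/11 — 2 stops larger aperture (brighter).
Need 2 stops darker from the shutter speed: 1 → 1/2 → 1/4.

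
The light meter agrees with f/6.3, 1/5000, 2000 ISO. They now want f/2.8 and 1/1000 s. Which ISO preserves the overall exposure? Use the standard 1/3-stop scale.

Aperture: f/6.3 → f/5.6 → f/5 → f/4.5 → f/4 → f/3.5 → f/3.2 → f/2.8 — 2 1/3 stops wider (brighter).
Shutter speed: 1/5000 → 1/4000 → 1/3200 → 1/2500 → 1/2000 → 1/1600 → 1/1250 → 1/1000 — 2 1/3 stops longer (brighter).
Net change so far: 4 2/3 stops brighter. Offset with the ISO: 2000 → 1600 → 1250 → 1000 → 800 → 640 → 500 → 400 → 320 → 250 → 200 → 160 → 125 → 100 → 80.

ISO 80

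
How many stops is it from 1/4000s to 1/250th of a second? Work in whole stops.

4 stops

1/4000 → 1/2000 → 1/1000 → 1/500 → 1/250 — count the steps: 4 stops.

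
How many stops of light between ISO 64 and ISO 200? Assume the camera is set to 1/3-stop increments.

64 → 80 → 100 → 125 → 160 → 200 — count the steps: 5 third-stops = 1 2/3 stops.

1 2/3 stops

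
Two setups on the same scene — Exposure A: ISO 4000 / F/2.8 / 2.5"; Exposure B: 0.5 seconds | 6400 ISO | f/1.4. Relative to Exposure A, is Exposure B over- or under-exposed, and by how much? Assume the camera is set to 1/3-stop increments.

1/3 stop brighter

Aperture: f/2.8 → f/2.5 → f/2.2 → f/2 → f/1.8 → f/1.6 → f/1.4 — 2 stops opened up (brighter).
Shutter speed: 2.5 → 2 → 1.6 → 1.3 → 1 → 0.8 → 0.6 → 0.5 — 2 1/3 stops faster (darker).
ISO: 4000 → 5000 → 6400 — 2/3 stop higher (brighter).
Net: +2 −2 1/3 +2/3 = +1/3 stops.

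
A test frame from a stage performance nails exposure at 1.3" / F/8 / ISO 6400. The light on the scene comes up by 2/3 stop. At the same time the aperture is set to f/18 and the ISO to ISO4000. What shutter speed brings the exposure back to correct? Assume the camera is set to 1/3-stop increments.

Scene light: 2/3 stop brighter.
Aperture: f/8 → f/9 → f/10 → f/11 → f/13 → f/14 → f/16 → f/18 — 2 1/3 stops smaller aperture (darker).
ISO: 6400 → 5000 → 4000 — 2/3 stop dropped (darker).
Net so far: 2 1/3 stops darker. Shutter speed: 1.3 → 1.6 → 2 → 2.5 → 3.2 → 4 → 5 → 6.

6 s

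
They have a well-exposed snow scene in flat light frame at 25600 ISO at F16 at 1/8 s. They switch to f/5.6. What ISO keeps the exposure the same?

ISO 3200

Aperture: f/16 → f/11 → f/8 → f/5.6 — 3 stops wider (brighter).
Need 3 stops darker from the ISO: 25600 → 12800 → 6400 → 3200.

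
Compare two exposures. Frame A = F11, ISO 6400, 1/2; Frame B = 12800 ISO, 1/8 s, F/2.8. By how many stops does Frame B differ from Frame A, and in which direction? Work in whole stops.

3 stops brighter

Aperture: f/11 → f/8 → f/5.6 → f/4 → f/2.8 — 4 stops opened up (brighter).
Shutter speed: 1/2 → 1/4 → 1/8 — 2 stops faster (darker).
ISO: 6400 → 12800 — 1 stop higher (brighter).
Net: +4 −2 +1 = +3 stops.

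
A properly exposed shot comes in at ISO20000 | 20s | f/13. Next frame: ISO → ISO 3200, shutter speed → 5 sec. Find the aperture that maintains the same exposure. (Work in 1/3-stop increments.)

ISO: 20000 → 16000 → 12800 → 10000 → 8000 → 6400 → 5000 → 4000 → 3200 — 2 2/3 stops dropped (darker).
Shutter speed: 20 → 15 → 13 → 10 → 8 → 6 → 5 — 2 stops shorter (darker).
Net change so far: 4 2/3 stops darker. Offset with the aperture: f/13 → f/11 → f/10 → f/9 → f/8 → f/7.1 → f/6.3 → f/5.6 → f/5 → f/4.5 → f/4 → f/3.5 → f/3.2 → f/2.8 → f/2.5.

f/2.5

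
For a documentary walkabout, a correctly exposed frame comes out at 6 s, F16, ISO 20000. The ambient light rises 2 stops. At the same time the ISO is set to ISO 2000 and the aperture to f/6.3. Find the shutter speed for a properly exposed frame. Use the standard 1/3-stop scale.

Scene light: 2 stops brighter.
ISO: 20000 → 16000 → 12800 → 10000 → 8000 → 6400 → 5000 → 4000 → 3200 → 2500 → 2000 — 3 1/3 stops dropped (darker).
Aperture: f/16 → f/14 → f/13 → f/11 → f/10 → f/9 → f/8 → f/7.1 → f/6.3 — 2 2/3 stops larger aperture (brighter).
Net so far: 1 1/3 stops brighter. Shutter speed: 6 → 5 → 4 → 3.2 → 2.5.

2.5 s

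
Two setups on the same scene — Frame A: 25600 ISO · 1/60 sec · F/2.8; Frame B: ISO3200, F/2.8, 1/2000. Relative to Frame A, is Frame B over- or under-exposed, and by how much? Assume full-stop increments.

Aperture: unchanged.
Shutter speed: 1/60 → 1/125 → 1/250 → 1/500 → 1/1000 → 1/2000 — 5 stops shorter (darker).
ISO: 25600 → 12800 → 6400 → 3200 — 3 stops lower (darker).
Net: −5 −3 = −8 stops.

8 stops darker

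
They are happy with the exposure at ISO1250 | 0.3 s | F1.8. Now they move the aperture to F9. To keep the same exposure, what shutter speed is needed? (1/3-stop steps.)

8 s

Aperture: f/1.8 → f/2 → f/2.2 → f/2.5 → f/2.8 → f/3.2 → f/3.5 → f/4 → f/4.5 → f/5 → f/5.6 → f/6.3 → f/7.1 → f/8 → f/9 — 4 2/3 stops stopped down (darker).
Need 4 2/3 stops brighter from the shutter speed: 0.3 → 0.4 → 0.5 → 0.6 → 0.8 → 1 → 1.3 → 1.6 → 2 → 2.5 → 3.2 → 4 → 5 → 6 → 8.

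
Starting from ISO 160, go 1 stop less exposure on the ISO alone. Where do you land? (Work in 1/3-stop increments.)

ISO: 160 → 125 → 100 → 80 — 1 stop lower (darker).

ISO 80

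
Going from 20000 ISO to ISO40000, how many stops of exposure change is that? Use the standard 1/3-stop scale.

20000 → 25600 → 32000 → 40000 — count the steps: 3 third-stops = 1 stop.

1 stop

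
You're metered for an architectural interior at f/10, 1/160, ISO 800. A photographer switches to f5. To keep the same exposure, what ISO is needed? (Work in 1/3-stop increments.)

ISO 200

Aperture: f/10 → f/9 → f/8 → f/7.1 → f/6.3 → f/5.6 → f/5 — 2 stops larger aperture (brighter).
Need 2 stops darker from the ISO: 800 → 640 → 500 → 400 → 320 → 250 → 200.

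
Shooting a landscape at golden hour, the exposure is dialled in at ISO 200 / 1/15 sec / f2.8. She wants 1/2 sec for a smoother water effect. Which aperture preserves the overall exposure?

f/8

Shutter speed: 1/15 → 1/8 → 1/4 → 1/2 — 3 stops longer (brighter).
Need 3 stops darker from the aperture: f/2.8 → f/4 → f/5.6 → f/8.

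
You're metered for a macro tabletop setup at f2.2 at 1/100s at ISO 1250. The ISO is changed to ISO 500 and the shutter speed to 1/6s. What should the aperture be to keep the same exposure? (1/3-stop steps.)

ISO: 1250 → 1000 → 800 → 640 → 500 — 1 1/3 stops lower (darker).
Shutter speed: 1/100 → 1/80 → 1/60 → 1/50 → 1/40 → 1/30 → 1/25 → 1/20 → 1/15 → 1/13 → 1/10 → 1/8 → 1/6 — 4 stops longer (brighter).
Net change so far: 2 2/3 stops brighter. Offset with the aperture: f/2.2 → f/2.5 → f/2.8 → f/3.2 → f/3.5 → f/4 → f/4.5 → f/5 → f/5.6.

f/5.6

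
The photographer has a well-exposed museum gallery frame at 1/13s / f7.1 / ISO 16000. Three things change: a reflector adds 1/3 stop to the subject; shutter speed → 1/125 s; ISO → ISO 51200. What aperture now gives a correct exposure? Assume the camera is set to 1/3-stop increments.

Scene light: 1/3 stop brighter.
Shutter speed: 1/13 → 1/15 → 1/20 → 1/25 → 1/30 → 1/40 → 1/50 → 1/60 → 1/80 → 1/100 → 1/125 — 3 1/3 stops faster (darker).
ISO: 16000 → 20000 → 25600 → 32000 → 40000 → 51200 — 1 2/3 stops higher (brighter).
Net so far: 1 1/3 stops darker. Aperture: f/7.1 → f/6.3 → f/5.6 → f/5 → f/4.5.

f/4.5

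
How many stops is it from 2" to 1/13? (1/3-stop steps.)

4 2/3 stops

2 → 1.6 → 1.3 → 1 → 0.8 → 0.6 → 0.5 → 0.4 → 0.3 → 1/4 → 1/5 → 1/6 → 1/8 → 1/10 → 1/13 — count the steps: 14 third-stops = 4 2/3 stops.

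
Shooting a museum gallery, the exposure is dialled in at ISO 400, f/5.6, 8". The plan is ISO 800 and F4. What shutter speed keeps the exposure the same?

ISO: 400 → 800 — 1 stop raised (brighter).
Aperture: f/5.6 → f/4 — 1 stop wider (brighter).
Net change so far: 2 stops brighter. Offset with the shutter speed: 8 → 4 → 2.

2 s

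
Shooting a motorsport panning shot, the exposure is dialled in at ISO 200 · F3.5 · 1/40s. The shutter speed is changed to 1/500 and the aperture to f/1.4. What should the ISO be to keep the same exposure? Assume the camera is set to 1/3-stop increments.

Shutter speed: 1/40 → 1/50 → 1/60 → 1/80 → 1/100 → 1/125 → 1/160 → 1/200 → 1/250 → 1/320 → 1/400 → 1/500 — 3 2/3 stops shorter (darker).
Aperture: f/3.5 → f/3.2 → f/2.8 → f/2.5 → f/2.2 → f/2 → f/1.8 → f/1.6 → f/1.4 — 2 2/3 stops opened up (brighter).
Net change so far: 1 stop darker. Offset with the ISO: 200 → 250 → 320 → 400.

ISO 400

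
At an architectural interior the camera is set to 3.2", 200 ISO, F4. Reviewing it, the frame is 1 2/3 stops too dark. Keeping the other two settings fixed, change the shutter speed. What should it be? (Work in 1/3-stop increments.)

10 s

Underexposed by 1 2/3 stops → need 1 2/3 stops brighter.
Shutter speed: 3.2 → 4 → 5 → 6 → 8 → 10.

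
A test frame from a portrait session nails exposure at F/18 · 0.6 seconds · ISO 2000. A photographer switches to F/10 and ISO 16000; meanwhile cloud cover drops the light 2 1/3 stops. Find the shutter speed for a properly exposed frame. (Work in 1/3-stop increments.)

1/8s

Scene light: 2 1/3 stops darker.
Aperture: f/18 → f/16 → f/14 → f/13 → f/11 → f/10 — 1 2/3 stops wider (brighter).
ISO: 2000 → 2500 → 3200 → 4000 → 5000 → 6400 → 8000 → 10000 → 12800 → 16000 — 3 stops raised (brighter).
Net so far: 2 1/3 stops brighter. Shutter speed: 0.6 → 0.5 → 0.4 → 0.3 → 1/4 → 1/5 → 1/6 → 1/8.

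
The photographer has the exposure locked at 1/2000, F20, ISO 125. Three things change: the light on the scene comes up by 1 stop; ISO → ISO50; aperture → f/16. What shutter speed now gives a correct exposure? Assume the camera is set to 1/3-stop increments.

1/2500s

Scene light: 1 stop brighter.
ISO: 125 → 100 → 80 → 64 → 50 — 1 1/3 stops dropped (darker).
Aperture: f/20 → f/18 → f/16 — 2/3 stop larger aperture (brighter).
Net so far: 1/3 stop brighter. Shutter speed: 1/2000 → 1/2500.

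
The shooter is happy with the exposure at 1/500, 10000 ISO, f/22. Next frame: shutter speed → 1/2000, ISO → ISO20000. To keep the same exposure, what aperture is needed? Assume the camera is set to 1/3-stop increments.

f/16

Shutter speed: 1/500 → 1/640 → 1/800 → 1/1000 → 1/1250 → 1/1600 → 1/2000 — 2 stops shorter (darker).
ISO: 10000 → 12800 → 16000 → 20000 — 1 stop higher (brighter).
Net change so far: 1 stop darker. Offset with the aperture: f/22 → f/20 → f/18 → f/16.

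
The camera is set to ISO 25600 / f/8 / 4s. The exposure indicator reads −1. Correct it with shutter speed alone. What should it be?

Underexposed by 1 stop → need 1 stop brighter.
Shutter speed: 4 → 8.

8 s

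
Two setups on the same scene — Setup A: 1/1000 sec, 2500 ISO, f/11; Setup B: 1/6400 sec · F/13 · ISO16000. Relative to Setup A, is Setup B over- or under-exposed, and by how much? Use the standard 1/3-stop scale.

Aperture: f/11 → f/13 — 1/3 stop stopped down (darker).
Shutter speed: 1/1000 → 1/1250 → 1/1600 → 1/2000 → 1/2500 → 1/3200 → 1/4000 → 1/5000 → 1/6400 — 2 2/3 stops faster (darker).
ISO: 2500 → 3200 → 4000 → 5000 → 6400 → 8000 → 10000 → 12800 → 16000 — 2 2/3 stops higher (brighter).
Net: −1/3 −2 2/3 +2 2/3 = −1/3 stops.

1/3 stop darker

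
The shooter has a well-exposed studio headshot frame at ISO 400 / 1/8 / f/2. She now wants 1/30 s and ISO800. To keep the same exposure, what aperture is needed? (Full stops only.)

Shutter speed: 1/8 → 1/15 → 1/30 — 2 stops faster (darker).
ISO: 400 → 800 — 1 stop raised (brighter).
Net change so far: 1 stop darker. Offset with the aperture: f/2 → f/1.4.

f/1.4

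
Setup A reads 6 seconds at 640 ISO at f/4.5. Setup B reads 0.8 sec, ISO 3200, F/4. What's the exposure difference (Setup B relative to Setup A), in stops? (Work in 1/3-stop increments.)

Aperture: f/4.5 → f/4 — 1/3 stop opened up (brighter).
Shutter speed: 6 → 5 → 4 → 3.2 → 2.5 → 2 → 1.6 → 1.3 → 1 → 0.8 — 3 stops shorter (darker).
ISO: 640 → 800 → 1000 → 1250 → 1600 → 2000 → 2500 → 3200 — 2 1/3 stops higher (brighter).
Net: +1/3 −3 +2 1/3 = −1/3 stops.

1/3 stop darker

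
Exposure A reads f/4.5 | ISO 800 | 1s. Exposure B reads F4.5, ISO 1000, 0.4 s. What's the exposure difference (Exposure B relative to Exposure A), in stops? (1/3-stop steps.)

1 stop darker

Aperture: unchanged.
Shutter speed: 1 → 0.8 → 0.6 → 0.5 → 0.4 — 1 1/3 stops faster (darker).
ISO: 800 → 1000 — 1/3 stop raised (brighter).
Net: −1 1/3 +1/3 = −1 stop.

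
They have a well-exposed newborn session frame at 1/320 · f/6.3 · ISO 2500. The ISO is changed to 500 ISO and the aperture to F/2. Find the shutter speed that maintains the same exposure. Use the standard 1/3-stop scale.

ISO: 2500 → 2000 → 1600 → 1250 → 1000 → 800 → 640 → 500 — 2 1/3 stops dropped (darker).
Aperture: f/6.3 → f/5.6 → f/5 → f/4.5 → f/4 → f/3.5 → f/3.2 → f/2.8 → f/2.5 → f/2.2 → f/2 — 3 1/3 stops larger aperture (brighter).
Net change so far: 1 stop brighter. Offset with the shutter speed: 1/320 → 1/400 → 1/500 → 1/640.

1/640s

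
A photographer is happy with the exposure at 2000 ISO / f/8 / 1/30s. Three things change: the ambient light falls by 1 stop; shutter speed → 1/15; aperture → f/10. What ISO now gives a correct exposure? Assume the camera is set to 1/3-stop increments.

ISO 3200

Scene light: 1 stop darker.
Shutter speed: 1/30 → 1/25 → 1/20 → 1/15 — 1 stop longer (brighter).
Aperture: f/8 → f/9 → f/10 — 2/3 stop narrower (darker).
Net so far: 2/3 stop darker. ISO: 2000 → 2500 → 3200.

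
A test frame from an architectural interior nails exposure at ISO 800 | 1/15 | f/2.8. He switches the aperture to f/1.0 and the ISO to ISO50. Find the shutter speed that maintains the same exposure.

Aperture: f/2.8 → f/2 → f/1.4 → f/1.0 — 3 stops larger aperture (brighter).
ISO: 800 → 400 → 200 → 100 → 50 — 4 stops lower (darker).
Net change so far: 1 stop darker. Offset with the shutter speed: 1/15 → 1/8.

1/8s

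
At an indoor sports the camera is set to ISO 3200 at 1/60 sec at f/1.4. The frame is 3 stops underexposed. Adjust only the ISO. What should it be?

ISO 25600

Underexposed by 3 stops → need 3 stops brighter.
ISO: 3200 → 6400 → 12800 → 25600.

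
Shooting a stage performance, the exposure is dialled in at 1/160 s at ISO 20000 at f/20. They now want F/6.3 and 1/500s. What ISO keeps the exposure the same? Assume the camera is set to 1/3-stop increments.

Aperture: f/20 → f/18 → f/16 → f/14 → f/13 → f/11 → f/10 → f/9 → f/8 → f/7.1 → f/6.3 — 3 1/3 stops larger aperture (brighter).
Shutter speed: 1/160 → 1/200 → 1/250 → 1/320 → 1/400 → 1/500 — 1 2/3 stops faster (darker).
Net change so far: 1 2/3 stops brighter. Offset with the ISO: 20000 → 16000 → 12800 → 10000 → 8000 → 6400.

ISO 6400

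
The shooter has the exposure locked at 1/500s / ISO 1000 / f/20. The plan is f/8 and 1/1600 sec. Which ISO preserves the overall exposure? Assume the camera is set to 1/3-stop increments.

Aperture: f/20 → f/18 → f/16 → f/14 → f/13 → f/11 → f/10 → f/9 → f/8 — 2 2/3 stops larger aperture (brighter).
Shutter speed: 1/500 → 1/640 → 1/800 → 1/1000 → 1/1250 → 1/1600 — 1 2/3 stops shorter (darker).
Net change so far: 1 stop brighter. Offset with the ISO: 1000 → 800 → 640 → 500.

ISO 500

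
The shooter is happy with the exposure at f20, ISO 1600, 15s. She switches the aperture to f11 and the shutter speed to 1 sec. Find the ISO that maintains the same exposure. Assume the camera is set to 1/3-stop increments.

Aperture: f/20 → f/18 → f/16 → f/14 → f/13 → f/11 — 1 2/3 stops opened up (brighter).
Shutter speed: 15 → 13 → 10 → 8 → 6 → 5 → 4 → 3.2 → 2.5 → 2 → 1.6 → 1.3 → 1 — 4 stops faster (darker).
Net change so far: 2 1/3 stops darker. Offset with the ISO: 1600 → 2000 → 2500 → 3200 → 4000 → 5000 → 6400 → 8000.

ISO 8000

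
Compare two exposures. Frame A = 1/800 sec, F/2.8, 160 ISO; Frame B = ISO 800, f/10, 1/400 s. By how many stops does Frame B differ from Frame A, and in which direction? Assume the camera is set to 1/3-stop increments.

Aperture: f/2.8 → f/3.2 → f/3.5 → f/4 → f/4.5 → f/5 → f/5.6 → f/6.3 → f/7.1 → f/8 → f/9 → f/10 — 3 2/3 stops smaller aperture (darker).
Shutter speed: 1/800 → 1/640 → 1/500 → 1/400 — 1 stop slower (brighter).
ISO: 160 → 200 → 250 → 320 → 400 → 500 → 640 → 800 — 2 1/3 stops raised (brighter).
Net: −3 2/3 +1 +2 1/3 = −1/3 stops.

1/3 stop darker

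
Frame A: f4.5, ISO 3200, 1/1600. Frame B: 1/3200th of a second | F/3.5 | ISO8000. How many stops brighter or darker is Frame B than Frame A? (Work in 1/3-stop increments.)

Aperture: f/4.5 → f/4 → f/3.5 — 2/3 stop opened up (brighter).
Shutter speed: 1/1600 → 1/2000 → 1/2500 → 1/3200 — 1 stop shorter (darker).
ISO: 3200 → 4000 → 5000 → 6400 → 8000 — 1 1/3 stops raised (brighter).
Net: +2/3 −1 +1 1/3 = +1 stop.

1 stop brighter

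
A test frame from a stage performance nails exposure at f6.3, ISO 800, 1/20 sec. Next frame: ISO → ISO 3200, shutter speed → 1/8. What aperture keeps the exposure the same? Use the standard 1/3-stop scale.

f/20

ISO: 800 → 1000 → 1250 → 1600 → 2000 → 2500 → 3200 — 2 stops higher (brighter).
Shutter speed: 1/20 → 1/15 → 1/13 → 1/10 → 1/8 — 1 1/3 stops slower (brighter).
Net change so far: 3 1/3 stops brighter. Offset with the aperture: f/6.3 → f/7.1 → f/8 → f/9 → f/10 → f/11 → f/13 → f/14 → f/16 → f/18 → f/20.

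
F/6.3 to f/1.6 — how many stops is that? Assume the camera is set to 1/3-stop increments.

4 stops

f/6.3 → f/5.6 → f/5 → f/4.5 → f/4 → f/3.5 → f/3.2 → f/2.8 → f/2.5 → f/2.2 → f/2 → f/1.8 → f/1.6 — count the steps: 12 third-stops = 4 stops.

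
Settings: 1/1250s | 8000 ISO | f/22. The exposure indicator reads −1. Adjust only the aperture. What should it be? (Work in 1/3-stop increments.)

Underexposed by 1 stop → need 1 stop brighter.
Aperture: f/22 → f/20 → f/18 → f/16.

f/16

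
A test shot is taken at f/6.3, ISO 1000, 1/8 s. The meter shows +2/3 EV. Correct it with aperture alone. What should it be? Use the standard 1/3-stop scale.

Overexposed by 2/3 stop → need 2/3 stop darker.
Aperture: f/6.3 → f/7.1 → f/8.

f/8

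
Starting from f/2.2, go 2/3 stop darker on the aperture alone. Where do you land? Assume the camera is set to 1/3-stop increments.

f/2.8

Aperture: f/2.2 → f/2.5 → f/2.8 — 2/3 stop smaller aperture (darker).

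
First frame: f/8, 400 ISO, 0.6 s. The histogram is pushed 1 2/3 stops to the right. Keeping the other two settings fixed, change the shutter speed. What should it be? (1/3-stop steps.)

Overexposed by 1 2/3 stops → need 1 2/3 stops darker.
Shutter speed: 0.6 → 0.5 → 0.4 → 0.3 → 1/4 → 1/5.

1/5s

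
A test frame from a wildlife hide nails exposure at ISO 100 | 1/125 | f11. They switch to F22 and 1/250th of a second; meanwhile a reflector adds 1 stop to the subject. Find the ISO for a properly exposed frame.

Scene light: 1 stop brighter.
Aperture: f/11 → f/16 → f/22 — 2 stops smaller aperture (darker).
Shutter speed: 1/125 → 1/250 — 1 stop faster (darker).
Net so far: 2 stops darker. ISO: 100 → 200 → 400.

ISO 400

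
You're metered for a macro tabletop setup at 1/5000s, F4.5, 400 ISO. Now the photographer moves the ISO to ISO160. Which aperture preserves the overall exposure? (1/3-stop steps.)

ISO: 400 → 320 → 250 → 200 → 160 — 1 1/3 stops lower (darker).
Need 1 1/3 stops brighter from the aperture: f/4.5 → f/4 → f/3.5 → f/3.2 → f/2.8.

f/2.8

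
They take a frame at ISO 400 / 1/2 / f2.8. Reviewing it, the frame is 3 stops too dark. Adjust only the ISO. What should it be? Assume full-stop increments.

ISO 3200

Underexposed by 3 stops → need 3 stops brighter.
ISO: 400 → 800 → 1600 → 3200.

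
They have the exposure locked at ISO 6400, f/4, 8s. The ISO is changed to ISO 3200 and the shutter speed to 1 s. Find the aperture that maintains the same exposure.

ISO: 6400 → 3200 — 1 stop dropped (darker).
Shutter speed: 8 → 4 → 2 → 1 — 3 stops faster (darker).
Net change so far: 4 stops darker. Offset with the aperture: f/4 → f/2.8 → f/2 → f/1.4 → f/1.0.

f/1.0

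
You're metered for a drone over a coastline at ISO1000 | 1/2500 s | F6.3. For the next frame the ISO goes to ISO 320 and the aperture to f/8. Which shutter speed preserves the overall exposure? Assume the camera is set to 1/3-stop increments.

1/500s

ISO: 1000 → 800 → 640 → 500 → 400 → 320 — 1 2/3 stops dropped (darker).
Aperture: f/6.3 → f/7.1 → f/8 — 2/3 stop narrower (darker).
Net change so far: 2 1/3 stops darker. Offset with the shutter speed: 1/2500 → 1/2000 → 1/1600 → 1/1250 → 1/1000 → 1/800 → 1/640 → 1/500.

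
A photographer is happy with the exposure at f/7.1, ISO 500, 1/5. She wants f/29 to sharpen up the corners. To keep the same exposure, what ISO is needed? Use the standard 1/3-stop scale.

Aperture: f/7.1 → f/8 → f/9 → f/10 → f/11 → f/13 → f/14 → f/16 → f/18 → f/20 → f/22 → f/25 → f/29 — 4 stops stopped down (darker).
Need 4 stops brighter from the ISO: 500 → 640 → 800 → 1000 → 1250 → 1600 → 2000 → 2500 → 3200 → 4000 → 5000 → 6400 → 8000.

ISO 8000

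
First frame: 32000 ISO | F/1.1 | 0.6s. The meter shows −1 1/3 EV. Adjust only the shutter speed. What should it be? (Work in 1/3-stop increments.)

Underexposed by 1 1/3 stops → need 1 1/3 stops brighter.
Shutter speed: 0.6 → 0.8 → 1 → 1.3 → 1.6.

1.6 s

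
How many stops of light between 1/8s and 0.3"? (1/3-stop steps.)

1 1/3 stops

1/8 → 1/6 → 1/5 → 1/4 → 0.3 — count the steps: 4 third-stops = 1 1/3 stops.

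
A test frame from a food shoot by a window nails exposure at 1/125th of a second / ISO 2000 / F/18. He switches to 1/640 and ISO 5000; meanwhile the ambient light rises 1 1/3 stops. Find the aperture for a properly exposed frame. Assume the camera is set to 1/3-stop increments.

Scene light: 1 1/3 stops brighter.
Shutter speed: 1/125 → 1/160 → 1/200 → 1/250 → 1/320 → 1/400 → 1/500 → 1/640 — 2 1/3 stops faster (darker).
ISO: 2000 → 2500 → 3200 → 4000 → 5000 — 1 1/3 stops higher (brighter).
Net so far: 1/3 stop brighter. Aperture: f/18 → f/20.

f/20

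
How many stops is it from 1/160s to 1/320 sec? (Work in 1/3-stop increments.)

1/160 → 1/200 → 1/250 → 1/320 — count the steps: 3 third-stops = 1 stop.

1 stop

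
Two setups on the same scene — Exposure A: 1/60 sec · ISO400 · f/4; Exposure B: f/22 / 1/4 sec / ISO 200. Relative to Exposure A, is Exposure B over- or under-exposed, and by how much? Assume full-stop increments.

Aperture: f/4 → f/5.6 → f/8 → f/11 → f/16 → f/22 — 5 stops narrower (darker).
Shutter speed: 1/60 → 1/30 → 1/15 → 1/8 → 1/4 — 4 stops slower (brighter).
ISO: 400 → 200 — 1 stop dropped (darker).
Net: −5 +4 −1 = −2 stops.

2 stops darker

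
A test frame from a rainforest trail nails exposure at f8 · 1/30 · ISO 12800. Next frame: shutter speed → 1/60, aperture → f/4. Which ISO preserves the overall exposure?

ISO 6400

Shutter speed: 1/30 → 1/60 — 1 stop faster (darker).
Aperture: f/8 → f/5.6 → f/4 — 2 stops larger aperture (brighter).
Net change so far: 1 stop brighter. Offset with the ISO: 12800 → 6400.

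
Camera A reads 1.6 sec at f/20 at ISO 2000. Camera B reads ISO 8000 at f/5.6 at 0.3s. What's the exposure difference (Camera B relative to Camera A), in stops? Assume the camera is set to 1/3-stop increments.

3 1/3 stops brighter

Aperture: f/20 → f/18 → f/16 → f/14 → f/13 → f/11 → f/10 → f/9 → f/8 → f/7.1 → f/6.3 → f/5.6 — 3 2/3 stops larger aperture (brighter).
Shutter speed: 1.6 → 1.3 → 1 → 0.8 → 0.6 → 0.5 → 0.4 → 0.3 — 2 1/3 stops faster (darker).
ISO: 2000 → 2500 → 3200 → 4000 → 5000 → 6400 → 8000 — 2 stops raised (brighter).
Net: +3 2/3 −2 1/3 +2 = +3 1/3 stops.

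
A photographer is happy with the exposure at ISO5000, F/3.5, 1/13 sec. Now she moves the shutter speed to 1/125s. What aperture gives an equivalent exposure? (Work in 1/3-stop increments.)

f/1.1

Shutter speed: 1/13 → 1/15 → 1/20 → 1/25 → 1/30 → 1/40 → 1/50 → 1/60 → 1/80 → 1/100 → 1/125 — 3 1/3 stops shorter (darker).
Need 3 1/3 stops brighter from the aperture: f/3.5 → f/3.2 → f/2.8 → f/2.5 → f/2.2 → f/2 → f/1.8 → f/1.6 → f/1.4 → f/1.2 → f/1.1.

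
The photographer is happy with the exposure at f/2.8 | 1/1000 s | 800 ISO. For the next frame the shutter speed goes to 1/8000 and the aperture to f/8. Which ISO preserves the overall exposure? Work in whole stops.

ISO 51200

Shutter speed: 1/1000 → 1/2000 → 1/4000 → 1/8000 — 3 stops faster (darker).
Aperture: f/2.8 → f/4 → f/5.6 → f/8 — 3 stops smaller aperture (darker).
Net change so far: 6 stops darker. Offset with the ISO: 800 → 1600 → 3200 → 6400 → 12800 → 25600 → 51200.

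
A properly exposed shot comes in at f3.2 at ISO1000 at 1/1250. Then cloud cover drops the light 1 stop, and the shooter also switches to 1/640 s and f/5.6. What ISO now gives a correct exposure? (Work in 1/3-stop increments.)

ISO 3200

Scene light: 1 stop darker.
Shutter speed: 1/1250 → 1/1000 → 1/800 → 1/640 — 1 stop longer (brighter).
Aperture: f/3.2 → f/3.5 → f/4 → f/4.5 → f/5 → f/5.6 — 1 2/3 stops smaller aperture (darker).
Net so far: 1 2/3 stops darker. ISO: 1000 → 1250 → 1600 → 2000 → 2500 → 3200.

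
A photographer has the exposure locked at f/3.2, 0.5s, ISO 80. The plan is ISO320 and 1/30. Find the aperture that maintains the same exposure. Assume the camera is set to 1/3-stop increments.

ISO: 80 → 100 → 125 → 160 → 200 → 250 → 320 — 2 stops higher (brighter).
Shutter speed: 0.5 → 0.4 → 0.3 → 1/4 → 1/5 → 1/6 → 1/8 → 1/10 → 1/13 → 1/15 → 1/20 → 1/25 → 1/30 — 4 stops shorter (darker).
Net change so far: 2 stops darker. Offset with the aperture: f/3.2 → f/2.8 → f/2.5 → f/2.2 → f/2 → f/1.8 → f/1.6.

f/1.6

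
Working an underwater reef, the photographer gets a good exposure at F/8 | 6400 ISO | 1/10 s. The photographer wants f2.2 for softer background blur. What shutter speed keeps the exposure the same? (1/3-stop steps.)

1/125s

Aperture: f/8 → f/7.1 → f/6.3 → f/5.6 → f/5 → f/4.5 → f/4 → f/3.5 → f/3.2 → f/2.8 → f/2.5 → f/2.2 — 3 2/3 stops larger aperture (brighter).
Need 3 2/3 stops darker from the shutter speed: 1/10 → 1/13 → 1/15 → 1/20 → 1/25 → 1/30 → 1/40 → 1/50 → 1/60 → 1/80 → 1/100 → 1/125.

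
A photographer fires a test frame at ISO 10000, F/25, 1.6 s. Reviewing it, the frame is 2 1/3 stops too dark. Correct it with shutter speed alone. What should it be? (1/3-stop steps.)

Underexposed by 2 1/3 stops → need 2 1/3 stops brighter.
Shutter speed: 1.6 → 2 → 2.5 → 3.2 → 4 → 5 → 6 → 8.

8 s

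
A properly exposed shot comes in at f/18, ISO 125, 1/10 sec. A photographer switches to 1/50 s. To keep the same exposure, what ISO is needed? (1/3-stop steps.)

Shutter speed: 1/10 → 1/13 → 1/15 → 1/20 → 1/25 → 1/30 → 1/40 → 1/50 — 2 1/3 stops shorter (darker).
Need 2 1/3 stops brighter from the ISO: 125 → 160 → 200 → 250 → 320 → 400 → 500 → 640.

ISO 640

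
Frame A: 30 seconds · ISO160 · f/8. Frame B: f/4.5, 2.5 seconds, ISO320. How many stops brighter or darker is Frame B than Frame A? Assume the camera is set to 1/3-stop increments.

Aperture: f/8 → f/7.1 → f/6.3 → f/5.6 → f/5 → f/4.5 — 1 2/3 stops wider (brighter).
Shutter speed: 30 → 25 → 20 → 15 → 13 → 10 → 8 → 6 → 5 → 4 → 3.2 → 2.5 — 3 2/3 stops shorter (darker).
ISO: 160 → 200 → 250 → 320 — 1 stop higher (brighter).
Net: +1 2/3 −3 2/3 +1 = −1 stop.

1 stop darker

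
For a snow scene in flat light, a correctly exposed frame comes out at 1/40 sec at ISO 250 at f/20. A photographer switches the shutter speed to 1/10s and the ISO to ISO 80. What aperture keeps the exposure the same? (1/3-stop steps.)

f/22

Shutter speed: 1/40 → 1/30 → 1/25 → 1/20 → 1/15 → 1/13 → 1/10 — 2 stops slower (brighter).
ISO: 250 → 200 → 160 → 125 → 100 → 80 — 1 2/3 stops dropped (darker).
Net change so far: 1/3 stop brighter. Offset with the aperture: f/20 → f/22.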